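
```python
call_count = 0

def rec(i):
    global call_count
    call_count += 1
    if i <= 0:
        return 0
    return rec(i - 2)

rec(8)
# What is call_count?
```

Linear recursion stepping by 2: 5 calls from i=8 down to ≤0.

Answer: 5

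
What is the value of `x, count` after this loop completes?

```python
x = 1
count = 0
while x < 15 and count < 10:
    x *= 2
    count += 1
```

Double until >= 15 or 10 iterations
`x, count` takes the values: (1, 0) → (2, 0) → (2, 1) → (4, 1) → (4, 2) → (8, 2) → (8, 3) → (16, 3) → (16, 4)

Answer: 16, 4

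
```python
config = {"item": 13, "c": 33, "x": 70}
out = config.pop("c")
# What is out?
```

Trace:
`config = {"item": 13, "c": 33, "x": 70}` → config = {'item': 13, 'c': 33, 'x': 70}
`out = config.pop("c")` → config = {'item': 13, 'x': 70}; out = 33
So out = 33

Answer: 33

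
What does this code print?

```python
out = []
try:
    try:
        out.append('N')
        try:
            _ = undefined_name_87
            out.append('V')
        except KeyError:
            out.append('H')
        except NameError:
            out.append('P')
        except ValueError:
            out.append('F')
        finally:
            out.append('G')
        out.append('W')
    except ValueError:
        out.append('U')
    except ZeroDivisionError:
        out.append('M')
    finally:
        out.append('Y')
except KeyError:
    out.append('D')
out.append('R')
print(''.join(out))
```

Execution trace: 'N' (try body) → 'P' (inner except NameError) → 'G' (inner finally) → 'W' (try body, no exception) → 'Y' (finally) → 'R' (after the try/except). Output: NPGWYR

Answer: NPGWYR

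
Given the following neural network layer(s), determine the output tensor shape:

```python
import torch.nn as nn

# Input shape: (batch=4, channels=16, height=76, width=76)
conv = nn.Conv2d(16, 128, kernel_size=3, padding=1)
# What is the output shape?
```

Input: (4, 16, 76, 76) -> Output: (4, 128, 76, 76)

Answer: (4, 128, 76, 76)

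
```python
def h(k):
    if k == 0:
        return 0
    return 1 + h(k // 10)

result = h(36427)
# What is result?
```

Count of digits of 36427: 5

Answer: 5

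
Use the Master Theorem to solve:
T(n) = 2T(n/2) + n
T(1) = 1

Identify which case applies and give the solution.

a=2, b=2, f(n)=n. log_2(2) = 1. Since c=1 = 1, Case 2 applies: T(n) = Θ(n^log_b(a) · log n) = O(n log n).

Answer: O(n log n) - Case 2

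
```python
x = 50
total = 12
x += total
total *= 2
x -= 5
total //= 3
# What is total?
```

Trace:
`x = 50` → x = 50
`total = 12` → total = 12
`x += total` → x = 62
`total *= 2` → total = 24
`x -= 5` → x = 57
`total //= 3` → total = 8
So total = 8

Answer: 8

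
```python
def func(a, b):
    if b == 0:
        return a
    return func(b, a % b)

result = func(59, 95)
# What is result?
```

func(59, 95) -> func(95, 59) -> func(59, 36) -> func(36, 23) -> func(23, 13) -> func(13, 10) -> func(10, 3) -> func(3, 1) -> func(1, 0) -> 1

Answer: 1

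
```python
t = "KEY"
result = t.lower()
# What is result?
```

Trace:
`t = "KEY"` → t = 'KEY'
`result = t.lower()` → result = 'key'
So result = 'key'

Answer: 'key'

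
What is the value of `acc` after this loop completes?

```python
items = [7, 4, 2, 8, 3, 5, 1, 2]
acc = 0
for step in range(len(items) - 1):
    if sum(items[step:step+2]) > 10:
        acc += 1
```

Count windows with sum > 10
`acc` takes the values: 0 → 1 → 2

Answer: 2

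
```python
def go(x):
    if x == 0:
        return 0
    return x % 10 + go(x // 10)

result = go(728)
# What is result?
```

Sum of digits of 728: 8 + 2 + 7 = 17

Answer: 17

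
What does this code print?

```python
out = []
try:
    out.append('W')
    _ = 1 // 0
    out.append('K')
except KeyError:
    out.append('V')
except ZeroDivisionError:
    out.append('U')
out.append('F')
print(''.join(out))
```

Execution trace: 'W' (try body) → 'U' (except ZeroDivisionError) → 'F' (after the try/except). Output: WUF

Answer: WUF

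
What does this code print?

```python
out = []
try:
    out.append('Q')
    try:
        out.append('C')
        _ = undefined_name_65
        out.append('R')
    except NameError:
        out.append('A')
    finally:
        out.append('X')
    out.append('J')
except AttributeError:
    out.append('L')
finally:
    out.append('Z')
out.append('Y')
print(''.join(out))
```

Execution trace: 'Q' (try body) → 'C' (inner try body) → 'A' (inner except NameError) → 'X' (inner finally) → 'J' (try body, no exception) → 'Z' (finally) → 'Y' (after the try/except). Output: QCAXJZY

Answer: QCAXJZY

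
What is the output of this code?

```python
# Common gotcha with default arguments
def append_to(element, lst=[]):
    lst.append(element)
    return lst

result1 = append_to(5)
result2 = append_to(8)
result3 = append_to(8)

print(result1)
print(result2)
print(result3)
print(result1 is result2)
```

Key concept: mutable default argument gotcha.
Step by step:
`result1 = append_to(5)` → result1 = [5]
`result2 = append_to(8)` → result1 = [5, 8] (same object as result2); result2 = [5, 8] (same object as result1)
`result3 = append_to(8)` → result1 = [5, 8, 8] (same object as result2, result3); result2 = [5, 8, 8] (same object as result1, result3); result3 = [5, 8, 8] (same object as result1, result2)
`print(result1)` → prints [5, 8, 8]
`print(result2)` → prints [5, 8, 8]
`print(result3)` → prints [5, 8, 8]
`print(result1 is result2)` → prints True

Answer:
[5, 8, 8]
[5, 8, 8]
[5, 8, 8]
True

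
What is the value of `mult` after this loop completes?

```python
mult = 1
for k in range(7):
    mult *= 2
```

2^7 = 128
`mult` takes the values: 1 → 2 → 4 → 8 → 16 → 32 → 64 → 128

Answer: 128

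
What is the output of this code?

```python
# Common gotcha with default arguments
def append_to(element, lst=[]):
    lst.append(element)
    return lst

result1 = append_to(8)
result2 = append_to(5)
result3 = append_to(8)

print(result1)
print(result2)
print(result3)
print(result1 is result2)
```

Key concept: mutable default argument gotcha.
Step by step:
`result1 = append_to(8)` → result1 = [8]
`result2 = append_to(5)` → result1 = [8, 5] (same object as result2); result2 = [8, 5] (same object as result1)
`result3 = append_to(8)` → result1 = [8, 5, 8] (same object as result2, result3); result2 = [8, 5, 8] (same object as result1, result3); result3 = [8, 5, 8] (same object as result1, result2)
`print(result1)` → prints [8, 5, 8]
`print(result2)` → prints [8, 5, 8]
`print(result3)` → prints [8, 5, 8]
`print(result1 is result2)` → prints True

Answer:
[8, 5, 8]
[8, 5, 8]
[8, 5, 8]
True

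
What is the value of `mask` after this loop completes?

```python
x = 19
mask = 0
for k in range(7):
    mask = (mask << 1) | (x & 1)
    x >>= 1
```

Reverse lowest 7 bits of 19
`mask` takes the values: 0 → 1 → 3 → 6 → 12 → 25 → 50 → 100

Answer: 100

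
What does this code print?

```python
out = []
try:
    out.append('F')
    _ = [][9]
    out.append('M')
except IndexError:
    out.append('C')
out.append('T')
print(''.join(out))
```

Execution trace: 'F' (try body) → 'C' (except IndexError) → 'T' (after the try/except). Output: FCT

Answer: FCT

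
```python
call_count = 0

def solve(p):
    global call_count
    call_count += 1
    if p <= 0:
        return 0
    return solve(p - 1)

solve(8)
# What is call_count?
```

Linear recursion stepping by 1: 9 calls from p=8 down to ≤0.

Answer: 9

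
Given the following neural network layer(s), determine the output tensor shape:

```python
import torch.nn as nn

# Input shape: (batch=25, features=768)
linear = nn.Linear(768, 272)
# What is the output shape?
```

Input: (25, 768) -> Output: (25, 272)

Answer: (25, 272)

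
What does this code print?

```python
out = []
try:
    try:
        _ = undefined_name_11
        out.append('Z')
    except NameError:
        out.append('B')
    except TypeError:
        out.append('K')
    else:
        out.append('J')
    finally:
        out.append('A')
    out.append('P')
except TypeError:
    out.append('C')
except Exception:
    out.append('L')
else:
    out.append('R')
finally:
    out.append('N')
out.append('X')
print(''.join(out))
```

Execution trace: 'B' (inner except NameError) → 'A' (inner finally) → 'P' (try body, no exception) → 'R' (else) → 'N' (finally) → 'X' (after the try/except). Output: BAPRNX

Answer: BAPRNX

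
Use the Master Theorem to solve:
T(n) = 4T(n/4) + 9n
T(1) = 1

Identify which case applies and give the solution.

a=4, b=4, f(n)=9n. log_4(4) = 1. Since c=1 = 1, Case 2 applies: T(n) = Θ(n^log_b(a) · log n) = O(n log n).

Answer: O(n log n) - Case 2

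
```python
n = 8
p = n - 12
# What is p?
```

Trace:
`n = 8` → n = 8
`p = n - 12` → p = -4
So p = -4

Answer: -4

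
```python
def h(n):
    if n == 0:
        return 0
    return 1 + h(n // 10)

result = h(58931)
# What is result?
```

Count of digits of 58931: 5

Answer: 5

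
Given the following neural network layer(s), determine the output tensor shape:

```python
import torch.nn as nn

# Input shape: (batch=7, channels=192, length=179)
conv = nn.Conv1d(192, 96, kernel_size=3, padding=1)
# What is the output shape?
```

Input: (7, 192, 179) -> Output: (7, 96, 179)

Answer: (7, 96, 179)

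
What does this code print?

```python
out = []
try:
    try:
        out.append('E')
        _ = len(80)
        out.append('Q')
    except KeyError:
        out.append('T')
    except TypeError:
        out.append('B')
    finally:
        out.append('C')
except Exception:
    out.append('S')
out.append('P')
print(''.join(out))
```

Execution trace: 'E' (inner try body) → 'B' (inner except TypeError) → 'C' (inner finally) → 'P' (after the try/except). Output: EBCP

Answer: EBCP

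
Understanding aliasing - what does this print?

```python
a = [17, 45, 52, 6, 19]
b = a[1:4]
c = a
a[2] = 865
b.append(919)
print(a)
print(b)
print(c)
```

Key concept: slice vs alias.
Step by step:
`a = [17, 45, 52, 6, 19]` → a = [17, 45, 52, 6, 19]
`b = a[1:4]` → b = [45, 52, 6]
`c = a` → c = [17, 45, 52, 6, 19] (same object as a)
`a[2] = 865` → a = [17, 45, 865, 6, 19] (same object as c); c = [17, 45, 865, 6, 19] (same object as a)
`b.append(919)` → b = [45, 52, 6, 919]
`print(a)` → prints [17, 45, 865, 6, 19]
`print(b)` → prints [45, 52, 6, 919]
`print(c)` → prints [17, 45, 865, 6, 19]

Answer:
[17, 45, 865, 6, 19]
[45, 52, 6, 919]
[17, 45, 865, 6, 19]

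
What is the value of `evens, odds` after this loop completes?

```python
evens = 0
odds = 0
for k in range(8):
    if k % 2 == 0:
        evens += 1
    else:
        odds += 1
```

Count evens and odds in range(8)
`evens, odds` takes the values: (0, 0) → (1, 0) → (1, 1) → (2, 1) → (2, 2) → (3, 2) → (3, 3) → (4, 3) → (4, 4)

Answer: 4, 4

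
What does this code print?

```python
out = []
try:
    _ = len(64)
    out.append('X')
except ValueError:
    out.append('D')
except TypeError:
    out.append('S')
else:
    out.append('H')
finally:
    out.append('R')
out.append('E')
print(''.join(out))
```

Execution trace: 'S' (except TypeError) → 'R' (finally) → 'E' (after the try/except). Output: SRE

Answer: SRE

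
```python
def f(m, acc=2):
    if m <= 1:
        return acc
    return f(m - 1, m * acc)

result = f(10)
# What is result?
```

Accumulator trace (n, acc): (10, 2) -> (9, 20) -> (8, 180) -> (7, 1440) -> (6, 10080) -> (5, 60480) -> (4, 302400) -> (3, 1209600) -> (2, 3628800) -> (1, 7257600) -> return 7257600

Answer: 7257600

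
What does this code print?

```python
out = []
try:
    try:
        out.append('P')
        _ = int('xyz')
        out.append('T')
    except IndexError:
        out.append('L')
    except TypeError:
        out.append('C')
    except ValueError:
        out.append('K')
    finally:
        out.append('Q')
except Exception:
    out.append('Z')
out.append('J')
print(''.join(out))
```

Execution trace: 'P' (inner try body) → 'K' (inner except ValueError) → 'Q' (inner finally) → 'J' (after the try/except). Output: PKQJ

Answer: PKQJ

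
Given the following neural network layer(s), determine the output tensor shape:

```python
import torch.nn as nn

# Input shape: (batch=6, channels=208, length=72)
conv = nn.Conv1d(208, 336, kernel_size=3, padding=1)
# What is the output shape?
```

Input: (6, 208, 72) -> Output: (6, 336, 72)

Answer: (6, 336, 72)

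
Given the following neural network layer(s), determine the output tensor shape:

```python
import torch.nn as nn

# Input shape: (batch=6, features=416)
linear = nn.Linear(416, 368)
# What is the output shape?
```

Input: (6, 416) -> Output: (6, 368)

Answer: (6, 368)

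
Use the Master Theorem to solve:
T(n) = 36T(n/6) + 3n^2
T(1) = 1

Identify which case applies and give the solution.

a=36, b=6, f(n)=3n^2. log_6(36) = 2. Since c=2 = 2, Case 2 applies: T(n) = Θ(n^log_b(a) · log n) = O(n^2 log n).

Answer: O(n^2 log n) - Case 2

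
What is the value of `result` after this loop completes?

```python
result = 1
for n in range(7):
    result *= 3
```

3^7 = 2187
`result` takes the values: 1 → 3 → 9 → 27 → 81 → 243 → 729 → 2187

Answer: 2187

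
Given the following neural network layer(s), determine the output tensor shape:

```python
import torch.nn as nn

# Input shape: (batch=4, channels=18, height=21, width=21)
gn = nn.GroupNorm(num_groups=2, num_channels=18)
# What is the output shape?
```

Input: (4, 18, 21, 21) -> Output: (4, 18, 21, 21)

Answer: (4, 18, 21, 21)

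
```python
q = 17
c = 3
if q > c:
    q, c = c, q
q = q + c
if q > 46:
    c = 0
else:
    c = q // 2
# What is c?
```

Trace:
`q = 17` → q = 17
`c = 3` → c = 3
`if q > c: ...` → q > c is True → q = 3; c = 17
`q = q + c` → q = 20
`if q > 46: ...` → q > 46 is False, take else branch → c = 10
So c = 10

Answer: 10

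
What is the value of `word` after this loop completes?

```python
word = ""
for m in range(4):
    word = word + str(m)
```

Concatenate digits 0 to 3
`word` takes the values: "" → "0" → "01" → "012" → "0123"

Answer: "0123"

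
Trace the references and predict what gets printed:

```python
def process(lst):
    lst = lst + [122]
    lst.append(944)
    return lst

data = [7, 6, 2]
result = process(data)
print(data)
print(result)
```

Key concept: rebinding parameter vs mutation.
Step by step:
`data = [7, 6, 2]` → data = [7, 6, 2]
`result = process(data)` → result = [7, 6, 2, 122, 944]
`print(data)` → prints [7, 6, 2]
`print(result)` → prints [7, 6, 2, 122, 944]

Answer:
[7, 6, 2]
[7, 6, 2, 122, 944]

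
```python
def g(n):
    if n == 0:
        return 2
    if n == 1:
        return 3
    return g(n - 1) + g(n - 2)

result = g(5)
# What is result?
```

Build up from base cases: g(0)=2, g(1)=3, g(2)=5, g(3)=8, g(4)=13, g(5)=21

Answer: 21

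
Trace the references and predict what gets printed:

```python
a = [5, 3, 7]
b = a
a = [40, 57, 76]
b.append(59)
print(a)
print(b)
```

Key concept: rebinding vs mutation: a is rebound to a new list, b still points at the original.
Step by step:
`a = [5, 3, 7]` → a = [5, 3, 7]
`b = a` → b = [5, 3, 7] (same object as a)
`a = [40, 57, 76]` → a = [40, 57, 76]
`b.append(59)` → b = [5, 3, 7, 59]
`print(a)` → prints [40, 57, 76]
`print(b)` → prints [5, 3, 7, 59]

Answer:
[40, 57, 76]
[5, 3, 7, 59]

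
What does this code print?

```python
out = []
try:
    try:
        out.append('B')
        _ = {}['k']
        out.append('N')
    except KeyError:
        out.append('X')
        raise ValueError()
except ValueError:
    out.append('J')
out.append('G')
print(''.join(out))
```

Execution trace: 'B' (inner try body) → 'X' (inner except KeyError) → 'J' (outer except ValueError) → 'G' (after the try/except). Output: BXJG

Answer: BXJG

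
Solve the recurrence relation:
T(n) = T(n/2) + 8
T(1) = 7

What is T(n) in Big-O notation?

Each step divides n by 2 and adds 8. After log_2(n) steps we reach T(1)=7. So T(n) = 8·log_2(n) + 7 = O(log n).

Answer: O(log n)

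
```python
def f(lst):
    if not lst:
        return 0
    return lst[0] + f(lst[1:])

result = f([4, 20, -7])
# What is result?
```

4 + 20 + (-7) + 0 = 17

Answer: 17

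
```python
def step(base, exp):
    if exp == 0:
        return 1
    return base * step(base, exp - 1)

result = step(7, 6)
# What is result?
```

step(7, 6) = 7 * 7 * 7 * 7 * 7 * 7 = 117649

Answer: 117649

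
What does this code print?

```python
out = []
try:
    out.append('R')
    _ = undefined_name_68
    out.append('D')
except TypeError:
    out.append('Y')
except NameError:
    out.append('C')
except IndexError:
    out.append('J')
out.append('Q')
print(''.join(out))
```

Execution trace: 'R' (try body) → 'C' (except NameError) → 'Q' (after the try/except). Output: RCQ

Answer: RCQ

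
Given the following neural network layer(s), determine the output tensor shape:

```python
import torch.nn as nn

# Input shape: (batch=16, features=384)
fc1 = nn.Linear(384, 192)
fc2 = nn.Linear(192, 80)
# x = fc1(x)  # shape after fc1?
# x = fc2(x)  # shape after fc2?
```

Input: (16, 384) -> after fc1: (16, 192) -> Output: (16, 80)

Answer: (16, 80)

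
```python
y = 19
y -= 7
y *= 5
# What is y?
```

Trace:
`y = 19` → y = 19
`y -= 7` → y = 12
`y *= 5` → y = 60
So y = 60

Answer: 60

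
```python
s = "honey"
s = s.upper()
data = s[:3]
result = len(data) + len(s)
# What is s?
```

Trace:
`s = "honey"` → s = 'honey'
`s = s.upper()` → s = 'HONEY'
`data = s[:3]` → data = 'HON'
`result = len(data) + len(s)` → result = 8
So s = 'HONEY'

Answer: 'HONEY'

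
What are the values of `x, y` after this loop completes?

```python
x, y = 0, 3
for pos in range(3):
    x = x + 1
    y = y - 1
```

x goes 0→3, y goes 3→0
`x, y` takes the values: (0, 3) → (1, 3) → (1, 2) → (2, 2) → (2, 1) → (3, 1) → (3, 0)

Answer: 3, 0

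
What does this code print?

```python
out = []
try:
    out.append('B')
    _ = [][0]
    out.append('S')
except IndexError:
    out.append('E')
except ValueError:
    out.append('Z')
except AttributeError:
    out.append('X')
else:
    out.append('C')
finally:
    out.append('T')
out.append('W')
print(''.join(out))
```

Execution trace: 'B' (try body) → 'E' (except IndexError) → 'T' (finally) → 'W' (after the try/except). Output: BETW

Answer: BETW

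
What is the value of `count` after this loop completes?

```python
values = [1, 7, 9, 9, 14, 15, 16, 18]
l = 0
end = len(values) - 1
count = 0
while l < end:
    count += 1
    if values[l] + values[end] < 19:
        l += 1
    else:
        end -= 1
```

Steps to find pair summing to 19
`count` takes the values: 0 → 1 → 2 → 3 → 4 → 5 → 6 → 7

Answer: 7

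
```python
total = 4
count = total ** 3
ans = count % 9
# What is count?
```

Trace:
`total = 4` → total = 4
`count = total ** 3` → count = 64
`ans = count % 9` → ans = 1
So count = 64

Answer: 64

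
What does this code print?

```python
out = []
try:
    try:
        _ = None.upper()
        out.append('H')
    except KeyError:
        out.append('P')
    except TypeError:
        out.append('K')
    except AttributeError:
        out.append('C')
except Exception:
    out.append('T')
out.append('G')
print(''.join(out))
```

Execution trace: 'C' (inner except AttributeError) → 'G' (after the try/except). Output: CG

Answer: CG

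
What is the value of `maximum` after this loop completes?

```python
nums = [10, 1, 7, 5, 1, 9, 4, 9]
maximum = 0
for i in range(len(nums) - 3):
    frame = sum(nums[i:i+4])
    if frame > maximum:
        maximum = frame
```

Max sum of 4-element window in [10, 1, 7, 5, 1, 9, 4, 9]
`maximum` takes the values: 0 → 23

Answer: 23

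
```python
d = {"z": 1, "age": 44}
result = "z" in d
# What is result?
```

Trace:
`d = {"z": 1, "age": 44}` → d = {'z': 1, 'age': 44}
`result = "z" in d` → result = True
So result = True

Answer: True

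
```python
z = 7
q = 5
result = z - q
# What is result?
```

Trace:
`z = 7` → z = 7
`q = 5` → q = 5
`result = z - q` → result = 2
So result = 2

Answer: 2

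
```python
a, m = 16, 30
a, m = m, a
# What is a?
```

Trace:
`a, m = 16, 30` → a = 16; m = 30
`a, m = m, a` → a = 30; m = 16
So a = 30

Answer: 30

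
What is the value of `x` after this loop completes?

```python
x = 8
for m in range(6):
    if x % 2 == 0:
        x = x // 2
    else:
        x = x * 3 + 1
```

Collatz-style transformation from 8
`x` takes the values: 8 → 4 → 2 → 1 → 4 → 2 → 1

Answer: 1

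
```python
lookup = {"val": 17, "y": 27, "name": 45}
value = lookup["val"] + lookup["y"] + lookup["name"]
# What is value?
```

Trace:
`lookup = {"val": 17, "y": 27, "name": 45}` → lookup = {'val': 17, 'y': 27, 'name': 45}
`value = lookup["val"] + lookup["y"] + lookup["name"]` → value = 89
So value = 89

Answer: 89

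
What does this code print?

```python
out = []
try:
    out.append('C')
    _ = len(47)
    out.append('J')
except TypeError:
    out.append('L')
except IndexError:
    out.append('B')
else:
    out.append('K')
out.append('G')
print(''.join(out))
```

Execution trace: 'C' (try body) → 'L' (except TypeError) → 'G' (after the try/except). Output: CLG

Answer: CLG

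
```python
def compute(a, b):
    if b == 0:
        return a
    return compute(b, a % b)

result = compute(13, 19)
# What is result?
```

compute(13, 19) -> compute(19, 13) -> compute(13, 6) -> compute(6, 1) -> compute(1, 0) -> 1

Answer: 1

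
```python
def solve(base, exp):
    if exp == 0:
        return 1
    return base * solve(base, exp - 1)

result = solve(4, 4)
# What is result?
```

solve(4, 4) = 4 * 4 * 4 * 4 = 256

Answer: 256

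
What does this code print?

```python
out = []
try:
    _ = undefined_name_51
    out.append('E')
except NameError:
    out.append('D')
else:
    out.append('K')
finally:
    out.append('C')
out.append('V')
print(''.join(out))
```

Execution trace: 'D' (except NameError) → 'C' (finally) → 'V' (after the try/except). Output: DCV

Answer: DCV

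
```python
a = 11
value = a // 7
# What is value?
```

Trace:
`a = 11` → a = 11
`value = a // 7` → value = 1
So value = 1

Answer: 1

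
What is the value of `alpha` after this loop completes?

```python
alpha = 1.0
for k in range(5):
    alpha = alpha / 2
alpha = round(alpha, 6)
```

Halving LR 5 times: 1 / 2^5
`alpha` takes the values: 1.0 → 0.5 → 0.25 → 0.125 → 0.0625 → 0.03125

Answer: 0.03125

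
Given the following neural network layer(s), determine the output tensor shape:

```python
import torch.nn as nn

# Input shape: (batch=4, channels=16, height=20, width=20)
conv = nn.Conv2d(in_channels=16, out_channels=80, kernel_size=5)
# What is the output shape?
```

Input: (4, 16, 20, 20) -> Output: (4, 80, 16, 16)

Answer: (4, 80, 16, 16)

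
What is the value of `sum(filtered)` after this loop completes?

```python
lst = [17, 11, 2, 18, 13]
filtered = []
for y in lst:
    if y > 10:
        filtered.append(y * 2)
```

Sum of doubled values > 10
`filtered` takes the values: [] → [34] → [34, 22] → [34, 22, 36] → [34, 22, 36, 26]
So `sum(filtered)` = 118

Answer: 118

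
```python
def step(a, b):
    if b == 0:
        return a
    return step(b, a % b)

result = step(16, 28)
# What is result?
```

step(16, 28) -> step(28, 16) -> step(16, 12) -> step(12, 4) -> step(4, 0) -> 4

Answer: 4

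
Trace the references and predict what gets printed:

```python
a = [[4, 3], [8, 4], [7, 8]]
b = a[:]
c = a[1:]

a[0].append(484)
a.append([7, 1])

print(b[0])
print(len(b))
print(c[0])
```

Key concept: slice with nested mutation.
Step by step:
`a = [[4, 3], [8, 4], [7, 8]]` → a = [[4, 3], [8, 4], [7, 8]]
`b = a[:]` → b = [[4, 3], [8, 4], [7, 8]]
`c = a[1:]` → c = [[8, 4], [7, 8]]
`a[0].append(484)` → a = [[4, 3, 484], [8, 4], [7, 8]]; b = [[4, 3, 484], [8, 4], [7, 8]]
`a.append([7, 1])` → a = [[4, 3, 484], [8, 4], [7, 8], [7, 1]]
`print(b[0])` → prints [4, 3, 484]
`print(len(b))` → prints 3
`print(c[0])` → prints [8, 4]

Answer:
[4, 3, 484]
3
[8, 4]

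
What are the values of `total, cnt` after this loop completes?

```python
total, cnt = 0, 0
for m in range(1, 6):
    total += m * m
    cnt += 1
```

Sum of squares and count
`total, cnt` takes the values: (0, 0) → (1, 0) → (1, 1) → (5, 1) → (5, 2) → (14, 2) → (14, 3) → (30, 3) → (30, 4) → (55, 4) → (55, 5)

Answer: 55, 5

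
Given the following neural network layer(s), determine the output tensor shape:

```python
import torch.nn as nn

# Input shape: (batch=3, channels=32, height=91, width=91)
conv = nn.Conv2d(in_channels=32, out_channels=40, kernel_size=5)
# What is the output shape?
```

Input: (3, 32, 91, 91) -> Output: (3, 40, 87, 87)

Answer: (3, 40, 87, 87)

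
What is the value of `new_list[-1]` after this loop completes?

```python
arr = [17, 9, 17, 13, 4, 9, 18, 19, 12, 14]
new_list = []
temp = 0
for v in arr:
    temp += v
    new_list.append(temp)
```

Cumulative sum ends at 132
`new_list` takes the values: [] → [17] → [17, 26] → [17, 26, 43] → [17, 26, 43, 56] → [17, 26, 43, 56, 60] → [17, 26, 43, 56, 60, 69] → [17, 26, 43, 56, 60, 69, 87] → [17, 26, 43, 56, 60, 69, 87, 106] → [17, 26, 43, 56, 60, 69, 87, 106, 118] → [17, 26, 43, 56, 60, 69, 87, 106, 118, 132]
So `new_list[-1]` = 132

Answer: 132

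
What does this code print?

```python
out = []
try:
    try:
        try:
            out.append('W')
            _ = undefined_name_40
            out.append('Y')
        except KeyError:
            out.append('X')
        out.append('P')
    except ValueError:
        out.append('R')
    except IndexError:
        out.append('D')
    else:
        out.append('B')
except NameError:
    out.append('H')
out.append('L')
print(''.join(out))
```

Execution trace: 'W' (inner try body) → 'H' (outer except NameError) → 'L' (after the try/except). Output: WHL

Answer: WHL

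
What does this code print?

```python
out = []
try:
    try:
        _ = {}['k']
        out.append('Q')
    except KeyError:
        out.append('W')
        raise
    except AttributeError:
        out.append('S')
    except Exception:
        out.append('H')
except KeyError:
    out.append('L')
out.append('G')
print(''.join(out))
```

Execution trace: 'W' (inner except KeyError) → 'L' (outer except KeyError) → 'G' (after the try/except). Output: WLG

Answer: WLG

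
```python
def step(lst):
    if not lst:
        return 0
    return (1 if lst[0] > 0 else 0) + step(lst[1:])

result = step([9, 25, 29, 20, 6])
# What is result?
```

Count of positive elements in [9, 25, 29, 20, 6] = 5

Answer: 5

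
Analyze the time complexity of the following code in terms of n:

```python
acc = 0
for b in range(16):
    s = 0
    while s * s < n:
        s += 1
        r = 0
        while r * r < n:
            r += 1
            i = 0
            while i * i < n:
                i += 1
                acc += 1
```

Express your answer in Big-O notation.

Each loop level contributes: 1 × √n × √n × √n. Multiplying the contributions gives O(n√n).

Answer: O(n√n)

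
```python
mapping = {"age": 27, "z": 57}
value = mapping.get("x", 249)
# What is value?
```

Trace:
`mapping = {"age": 27, "z": 57}` → mapping = {'age': 27, 'z': 57}
`value = mapping.get("x", 249)` → value = 249
So value = 249

Answer: 249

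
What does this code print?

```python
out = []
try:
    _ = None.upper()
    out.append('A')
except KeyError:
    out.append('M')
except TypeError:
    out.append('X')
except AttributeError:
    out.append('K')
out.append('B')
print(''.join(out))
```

Execution trace: 'K' (except AttributeError) → 'B' (after the try/except). Output: KB

Answer: KB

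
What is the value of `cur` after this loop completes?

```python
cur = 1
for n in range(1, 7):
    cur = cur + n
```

Start at 1, add 1 through 6
`cur` takes the values: 1 → 2 → 4 → 7 → 11 → 16 → 22

Answer: 22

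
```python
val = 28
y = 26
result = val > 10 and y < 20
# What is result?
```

Trace:
`val = 28` → val = 28
`y = 26` → y = 26
`result = val > 10 and y < 20` → result = False
So result = False

Answer: False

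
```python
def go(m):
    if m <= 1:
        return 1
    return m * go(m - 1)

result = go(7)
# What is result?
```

go(7) = 7 * 6 * 5 * 4 * 3 * 2 * 1 = 5040

Answer: 5040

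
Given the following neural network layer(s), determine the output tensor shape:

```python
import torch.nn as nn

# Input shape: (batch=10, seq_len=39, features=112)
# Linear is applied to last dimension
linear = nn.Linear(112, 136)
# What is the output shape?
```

Input: (10, 39, 112) -> Output: (10, 39, 136)

Answer: (10, 39, 136)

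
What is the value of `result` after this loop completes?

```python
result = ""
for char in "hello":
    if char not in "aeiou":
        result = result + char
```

Remove vowels from 'hello'
`result` takes the values: "" → "h" → "hl" → "hll"

Answer: "hll"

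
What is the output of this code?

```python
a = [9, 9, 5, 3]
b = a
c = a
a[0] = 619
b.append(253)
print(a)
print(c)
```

Key concept: multiple aliases.
Step by step:
`a = [9, 9, 5, 3]` → a = [9, 9, 5, 3]
`b = a` → b = [9, 9, 5, 3] (same object as a)
`c = a` → c = [9, 9, 5, 3] (same object as a, b)
`a[0] = 619` → a = [619, 9, 5, 3] (same object as b, c); b = [619, 9, 5, 3] (same object as a, c); c = [619, 9, 5, 3] (same object as a, b)
`b.append(253)` → a = [619, 9, 5, 3, 253] (same object as b, c); b = [619, 9, 5, 3, 253] (same object as a, c); c = [619, 9, 5, 3, 253] (same object as a, b)
`print(a)` → prints [619, 9, 5, 3, 253]
`print(c)` → prints [619, 9, 5, 3, 253]

Answer:
[619, 9, 5, 3, 253]
[619, 9, 5, 3, 253]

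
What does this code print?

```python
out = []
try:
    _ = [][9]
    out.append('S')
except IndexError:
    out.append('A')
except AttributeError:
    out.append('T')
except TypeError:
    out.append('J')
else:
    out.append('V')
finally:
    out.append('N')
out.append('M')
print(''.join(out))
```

Execution trace: 'A' (except IndexError) → 'N' (finally) → 'M' (after the try/except). Output: ANM

Answer: ANM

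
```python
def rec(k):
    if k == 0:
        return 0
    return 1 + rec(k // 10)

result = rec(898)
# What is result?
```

Count of digits of 898: 3

Answer: 3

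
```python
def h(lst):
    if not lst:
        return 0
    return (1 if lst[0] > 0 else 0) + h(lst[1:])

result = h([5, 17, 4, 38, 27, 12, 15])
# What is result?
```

Count of positive elements in [5, 17, 4, 38, 27, 12, 15] = 7

Answer: 7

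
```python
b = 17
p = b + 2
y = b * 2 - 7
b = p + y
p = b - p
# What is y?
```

Trace:
`b = 17` → b = 17
`p = b + 2` → p = 19
`y = b * 2 - 7` → y = 27
`b = p + y` → b = 46
`p = b - p` → p = 27
So y = 27

Answer: 27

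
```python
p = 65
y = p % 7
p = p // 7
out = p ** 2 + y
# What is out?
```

Trace:
`p = 65` → p = 65
`y = p % 7` → y = 2
`p = p // 7` → p = 9
`out = p ** 2 + y` → out = 83
So out = 83

Answer: 83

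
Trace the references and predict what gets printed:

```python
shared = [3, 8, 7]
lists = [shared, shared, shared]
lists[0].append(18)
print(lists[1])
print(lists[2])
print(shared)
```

Key concept: list of same reference.
Step by step:
`shared = [3, 8, 7]` → shared = [3, 8, 7]
`lists = [shared, shared, shared]` → lists = [[3, 8, 7], [3, 8, 7], [3, 8, 7]]
`lists[0].append(18)` → shared = [3, 8, 7, 18]; lists = [[3, 8, 7, 18], [3, 8, 7, 18], [3, 8, 7, 18]]
`print(lists[1])` → prints [3, 8, 7, 18]
`print(lists[2])` → prints [3, 8, 7, 18]
`print(shared)` → prints [3, 8, 7, 18]

Answer:
[3, 8, 7, 18]
[3, 8, 7, 18]
[3, 8, 7, 18]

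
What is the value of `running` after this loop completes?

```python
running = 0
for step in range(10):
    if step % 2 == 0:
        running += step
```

Sum of even numbers 0 to 9
`running` takes the values: 0 → 2 → 6 → 12 → 20

Answer: 20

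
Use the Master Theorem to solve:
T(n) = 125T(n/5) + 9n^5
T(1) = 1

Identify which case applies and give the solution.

a=125, b=5, f(n)=9n^5. log_5(125) = 3. Since c=5 > 3 and the regularity condition holds (125(n/5)^5 = (125/5^5)n^5 with 125/5^5 < 1), Case 3 applies: T(n) = Θ(f(n)) = O(n^5).

Answer: O(n^5) - Case 3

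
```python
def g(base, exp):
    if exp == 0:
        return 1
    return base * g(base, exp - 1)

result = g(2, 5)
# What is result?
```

g(2, 5) = 2 * 2 * 2 * 2 * 2 = 32

Answer: 32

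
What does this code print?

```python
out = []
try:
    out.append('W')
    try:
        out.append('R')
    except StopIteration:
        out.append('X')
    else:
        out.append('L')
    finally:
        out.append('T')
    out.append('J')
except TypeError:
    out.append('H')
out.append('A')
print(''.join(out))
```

Execution trace: 'W' (try body) → 'R' (inner try body, no exception) → 'L' (inner else) → 'T' (inner finally) → 'J' (try body, no exception) → 'A' (after the try/except). Output: WRLTJA

Answer: WRLTJA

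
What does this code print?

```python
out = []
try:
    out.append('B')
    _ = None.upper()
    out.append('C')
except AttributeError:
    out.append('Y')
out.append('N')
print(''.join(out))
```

Execution trace: 'B' (try body) → 'Y' (except AttributeError) → 'N' (after the try/except). Output: BYN

Answer: BYN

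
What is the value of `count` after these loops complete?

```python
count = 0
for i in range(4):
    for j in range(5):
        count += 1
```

4 * 5 = 20
`count` takes the values: 0 → 1 → 2 → 3 → 4 → 5 → 6 → 7 → 8 → 9 → 10 → 11 → 12 → 13 → 14 → 15 → 16 → 17 → 18 → 19 → 20

Answer: 20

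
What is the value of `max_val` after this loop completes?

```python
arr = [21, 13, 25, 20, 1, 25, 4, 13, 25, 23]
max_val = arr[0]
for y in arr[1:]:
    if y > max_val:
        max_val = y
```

Maximum of [21, 13, 25, 20, 1, 25, 4, 13, 25, 23]
`max_val` takes the values: 21 → 25

Answer: 25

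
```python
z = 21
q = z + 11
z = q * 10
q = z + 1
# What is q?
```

Trace:
`z = 21` → z = 21
`q = z + 11` → q = 32
`z = q * 10` → z = 320
`q = z + 1` → q = 321
So q = 321

Answer: 321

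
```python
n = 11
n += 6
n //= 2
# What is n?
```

Trace:
`n = 11` → n = 11
`n += 6` → n = 17
`n //= 2` → n = 8
So n = 8

Answer: 8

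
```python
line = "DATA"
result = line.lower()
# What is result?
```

Trace:
`line = "DATA"` → line = 'DATA'
`result = line.lower()` → result = 'data'
So result = 'data'

Answer: 'data'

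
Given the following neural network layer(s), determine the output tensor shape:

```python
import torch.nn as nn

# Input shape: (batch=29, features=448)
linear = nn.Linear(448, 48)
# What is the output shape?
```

Input: (29, 448) -> Output: (29, 48)

Answer: (29, 48)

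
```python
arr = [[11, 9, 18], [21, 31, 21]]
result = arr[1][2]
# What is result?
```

Trace:
`arr = [[11, 9, 18], [21, 31, 21]]` → arr = [[11, 9, 18], [21, 31, 21]]
`result = arr[1][2]` → result = 21
So result = 21

Answer: 21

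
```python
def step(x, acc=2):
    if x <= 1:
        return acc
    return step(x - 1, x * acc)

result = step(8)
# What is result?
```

Accumulator trace (n, acc): (8, 2) -> (7, 16) -> (6, 112) -> (5, 672) -> (4, 3360) -> (3, 13440) -> (2, 40320) -> (1, 80640) -> return 80640

Answer: 80640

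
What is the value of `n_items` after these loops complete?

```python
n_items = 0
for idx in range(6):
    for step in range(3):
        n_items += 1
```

6 * 3 = 18
`n_items` takes the values: 0 → 1 → 2 → 3 → 4 → 5 → 6 → 7 → 8 → 9 → 10 → 11 → 12 → 13 → 14 → 15 → 16 → 17 → 18

Answer: 18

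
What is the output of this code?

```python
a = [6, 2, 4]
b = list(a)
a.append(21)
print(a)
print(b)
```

Key concept: list() constructor creates copy.
Step by step:
`a = [6, 2, 4]` → a = [6, 2, 4]
`b = list(a)` → b = [6, 2, 4]
`a.append(21)` → a = [6, 2, 4, 21]
`print(a)` → prints [6, 2, 4, 21]
`print(b)` → prints [6, 2, 4]

Answer:
[6, 2, 4, 21]
[6, 2, 4]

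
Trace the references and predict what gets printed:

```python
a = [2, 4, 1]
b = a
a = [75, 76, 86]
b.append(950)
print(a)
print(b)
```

Key concept: rebinding vs mutation: a is rebound to a new list, b still points at the original.
Step by step:
`a = [2, 4, 1]` → a = [2, 4, 1]
`b = a` → b = [2, 4, 1] (same object as a)
`a = [75, 76, 86]` → a = [75, 76, 86]
`b.append(950)` → b = [2, 4, 1, 950]
`print(a)` → prints [75, 76, 86]
`print(b)` → prints [2, 4, 1, 950]

Answer:
[75, 76, 86]
[2, 4, 1, 950]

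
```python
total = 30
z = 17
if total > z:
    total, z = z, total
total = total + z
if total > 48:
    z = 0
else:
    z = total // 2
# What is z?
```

Trace:
`total = 30` → total = 30
`z = 17` → z = 17
`if total > z: ...` → total > z is True → total = 17; z = 30
`total = total + z` → total = 47
`if total > 48: ...` → total > 48 is False, take else branch → z = 23
So z = 23

Answer: 23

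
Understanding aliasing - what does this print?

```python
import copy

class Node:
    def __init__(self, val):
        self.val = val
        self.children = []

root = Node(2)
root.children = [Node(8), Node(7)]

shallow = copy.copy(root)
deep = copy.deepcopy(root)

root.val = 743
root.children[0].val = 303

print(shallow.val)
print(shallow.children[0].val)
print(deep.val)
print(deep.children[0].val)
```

Key concept: deep copy with custom objects.
Step by step:
`root = Node(2)` → root = Node(val=2, children=[])
`root.children = [Node(8), Node(7)]` → root = Node(val=2, children=[Node(val=8, children=[]), Node(val=7, children=[])])
`shallow = copy.copy(root)` → shallow = Node(val=2, children=[Node(val=8, children=[]), Node(val=7, children=[])])
`deep = copy.deepcopy(root)` → deep = Node(val=2, children=[Node(val=8, children=[]), Node(val=7, children=[])])
`root.val = 743` → root = Node(val=743, children=[Node(val=8, children=[]), Node(val=7, children=[])])
`root.children[0].val = 303` → root = Node(val=743, children=[Node(val=303, children=[]), Node(val=7, children=[])]); shallow = Node(val=2, children=[Node(val=303, children=[]), Node(val=7, children=[])])
`print(shallow.val)` → prints 2
`print(shallow.children[0].val)` → prints 303
`print(deep.val)` → prints 2
`print(deep.children[0].val)` → prints 8

Answer:
2
303
2
8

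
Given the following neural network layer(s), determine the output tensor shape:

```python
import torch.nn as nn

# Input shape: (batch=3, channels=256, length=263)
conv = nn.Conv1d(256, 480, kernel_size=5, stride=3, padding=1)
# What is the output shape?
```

Input: (3, 256, 263) -> Output: (3, 480, 87)

Answer: (3, 480, 87)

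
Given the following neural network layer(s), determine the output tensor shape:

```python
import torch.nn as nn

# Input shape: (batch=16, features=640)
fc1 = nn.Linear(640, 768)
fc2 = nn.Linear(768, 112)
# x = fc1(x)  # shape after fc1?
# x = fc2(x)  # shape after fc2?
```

Input: (16, 640) -> after fc1: (16, 768) -> Output: (16, 112)

Answer: (16, 112)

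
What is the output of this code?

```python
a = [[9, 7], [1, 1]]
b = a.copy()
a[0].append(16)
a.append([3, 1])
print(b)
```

Key concept: shallow copy with nested lists.
Step by step:
`a = [[9, 7], [1, 1]]` → a = [[9, 7], [1, 1]]
`b = a.copy()` → b = [[9, 7], [1, 1]]
`a[0].append(16)` → a = [[9, 7, 16], [1, 1]]; b = [[9, 7, 16], [1, 1]]
`a.append([3, 1])` → a = [[9, 7, 16], [1, 1], [3, 1]]
`print(b)` → prints [[9, 7, 16], [1, 1]]

Answer: [[9, 7, 16], [1, 1]]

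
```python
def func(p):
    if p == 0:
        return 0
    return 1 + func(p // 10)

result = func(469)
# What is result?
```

Count of digits of 469: 3

Answer: 3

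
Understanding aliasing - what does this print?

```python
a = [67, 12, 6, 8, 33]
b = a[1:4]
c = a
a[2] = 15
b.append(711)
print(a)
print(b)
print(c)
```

Key concept: slice vs alias.
Step by step:
`a = [67, 12, 6, 8, 33]` → a = [67, 12, 6, 8, 33]
`b = a[1:4]` → b = [12, 6, 8]
`c = a` → c = [67, 12, 6, 8, 33] (same object as a)
`a[2] = 15` → a = [67, 12, 15, 8, 33] (same object as c); c = [67, 12, 15, 8, 33] (same object as a)
`b.append(711)` → b = [12, 6, 8, 711]
`print(a)` → prints [67, 12, 15, 8, 33]
`print(b)` → prints [12, 6, 8, 711]
`print(c)` → prints [67, 12, 15, 8, 33]

Answer:
[67, 12, 15, 8, 33]
[12, 6, 8, 711]
[67, 12, 15, 8, 33]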